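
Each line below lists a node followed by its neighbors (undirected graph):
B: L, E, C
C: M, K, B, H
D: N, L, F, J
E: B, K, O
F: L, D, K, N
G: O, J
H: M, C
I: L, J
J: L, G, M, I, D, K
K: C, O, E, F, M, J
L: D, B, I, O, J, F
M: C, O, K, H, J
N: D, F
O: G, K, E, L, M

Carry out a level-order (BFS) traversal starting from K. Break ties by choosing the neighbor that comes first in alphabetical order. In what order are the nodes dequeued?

K, C, E, F, J, M, O, B, H, D, L, N, G, I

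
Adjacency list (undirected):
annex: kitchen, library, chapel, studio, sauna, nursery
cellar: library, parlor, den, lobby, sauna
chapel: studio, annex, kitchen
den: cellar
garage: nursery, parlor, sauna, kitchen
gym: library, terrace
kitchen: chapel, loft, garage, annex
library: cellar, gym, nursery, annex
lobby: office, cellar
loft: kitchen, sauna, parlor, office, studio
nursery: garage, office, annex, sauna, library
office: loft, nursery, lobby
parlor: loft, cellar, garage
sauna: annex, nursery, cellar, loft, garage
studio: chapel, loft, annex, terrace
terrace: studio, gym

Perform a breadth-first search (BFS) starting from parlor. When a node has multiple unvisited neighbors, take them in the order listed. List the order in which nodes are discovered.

parlor, loft, cellar, garage, kitchen, sauna, office, studio, library, den, lobby, nursery, chapel, annex, terrace, gym

Visit parlor; enqueue loft, cellar, garage → queue [loft, cellar, garage]
Visit loft; enqueue kitchen, sauna, office, studio → queue [cellar, garage, kitchen, sauna, office, studio]
Visit cellar; enqueue library, den, lobby → queue [garage, kitchen, sauna, office, studio, library, den, lobby]
Visit garage; enqueue nursery → queue [kitchen, sauna, office, studio, library, den, lobby, nursery]
Visit kitchen; enqueue chapel, annex → queue [sauna, office, studio, library, den, lobby, nursery, chapel, annex]
Visit sauna → queue [office, studio, library, den, lobby, nursery, chapel, annex]
Visit office → queue [studio, library, den, lobby, nursery, chapel, annex]
Visit studio; enqueue terrace → queue [library, den, lobby, nursery, chapel, annex, terrace]
Visit library; enqueue gym → queue [den, lobby, nursery, chapel, annex, terrace, gym]
Visit den → queue [lobby, nursery, chapel, annex, terrace, gym]
Visit lobby → queue [nursery, chapel, annex, terrace, gym]
Visit nursery → queue [chapel, annex, terrace, gym]
Visit chapel → queue [annex, terrace, gym]
Visit annex → queue [terrace, gym]
Visit terrace → queue [gym]
Visit gym → queue []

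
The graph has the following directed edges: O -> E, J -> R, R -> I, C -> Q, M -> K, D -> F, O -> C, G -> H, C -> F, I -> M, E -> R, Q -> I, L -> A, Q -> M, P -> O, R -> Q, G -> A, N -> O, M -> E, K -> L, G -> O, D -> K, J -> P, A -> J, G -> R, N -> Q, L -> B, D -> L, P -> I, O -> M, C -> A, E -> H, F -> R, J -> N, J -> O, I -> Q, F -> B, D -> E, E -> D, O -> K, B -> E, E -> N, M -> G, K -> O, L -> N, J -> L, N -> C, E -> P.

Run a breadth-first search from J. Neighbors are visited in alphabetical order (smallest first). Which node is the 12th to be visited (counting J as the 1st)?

K

Visit J; enqueue L, N, O, P, R → queue [L, N, O, P, R]
Visit L; enqueue A, B → queue [N, O, P, R, A, B]
Visit N; enqueue C, Q → queue [O, P, R, A, B, C, Q]
Visit O; enqueue E, K, M → queue [P, R, A, B, C, Q, E, K, M]
Visit P; enqueue I → queue [R, A, B, C, Q, E, K, M, I]
Visit R → queue [A, B, C, Q, E, K, M, I]
Visit A → queue [B, C, Q, E, K, M, I]
Visit B → queue [C, Q, E, K, M, I]
Visit C; enqueue F → queue [Q, E, K, M, I, F]
Visit Q → queue [E, K, M, I, F]
Visit E; enqueue D, H → queue [K, M, I, F, D, H]
Visit K → queue [M, I, F, D, H]
Visit M; enqueue G → queue [I, F, D, H, G]
Visit I → queue [F, D, H, G]
Visit F → queue [D, H, G]
Visit D → queue [H, G]
Visit H → queue [G]
Visit G → queue []

Visit order: J, L, N, O, P, R, A, B, C, Q, E, K, M, I, F, D, H, G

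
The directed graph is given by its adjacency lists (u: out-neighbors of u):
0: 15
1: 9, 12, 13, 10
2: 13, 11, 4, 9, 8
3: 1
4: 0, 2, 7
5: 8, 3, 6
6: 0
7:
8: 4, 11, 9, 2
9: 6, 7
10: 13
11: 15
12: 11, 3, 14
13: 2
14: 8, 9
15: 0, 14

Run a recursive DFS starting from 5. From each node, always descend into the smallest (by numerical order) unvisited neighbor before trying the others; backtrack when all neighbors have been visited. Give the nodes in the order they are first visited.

Visit 5
5 → 3
3 → 1
1 → 9
9 → 6
6 → 0
0 → 15
15 → 14
14 → 8
8 → 2
2 → 4
4 → 7
2 → 11
2 → 13
1 → 10
1 → 12

5 → 3 → 1 → 9 → 6 → 0 → 15 → 14 → 8 → 2 → 4 → 7 → 11 → 13 → 10 → 12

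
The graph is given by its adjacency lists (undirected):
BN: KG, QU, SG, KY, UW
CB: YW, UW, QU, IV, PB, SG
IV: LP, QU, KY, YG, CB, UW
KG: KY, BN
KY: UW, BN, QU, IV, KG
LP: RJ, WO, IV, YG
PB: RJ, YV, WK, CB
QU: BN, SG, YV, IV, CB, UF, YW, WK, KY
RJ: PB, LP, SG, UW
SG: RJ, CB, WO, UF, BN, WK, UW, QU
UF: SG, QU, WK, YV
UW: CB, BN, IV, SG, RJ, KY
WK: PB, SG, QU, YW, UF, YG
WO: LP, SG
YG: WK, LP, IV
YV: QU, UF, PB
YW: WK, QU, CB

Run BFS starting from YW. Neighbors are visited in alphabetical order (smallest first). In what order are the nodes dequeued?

Visit YW; enqueue CB, QU, WK → queue [CB, QU, WK]
Visit CB; enqueue IV, PB, SG, UW → queue [QU, WK, IV, PB, SG, UW]
Visit QU; enqueue BN, KY, UF, YV → queue [WK, IV, PB, SG, UW, BN, KY, UF, YV]
Visit WK; enqueue YG → queue [IV, PB, SG, UW, BN, KY, UF, YV, YG]
Visit IV; enqueue LP → queue [PB, SG, UW, BN, KY, UF, YV, YG, LP]
Visit PB; enqueue RJ → queue [SG, UW, BN, KY, UF, YV, YG, LP, RJ]
Visit SG; enqueue WO → queue [UW, BN, KY, UF, YV, YG, LP, RJ, WO]
Visit UW → queue [BN, KY, UF, YV, YG, LP, RJ, WO]
Visit BN; enqueue KG → queue [KY, UF, YV, YG, LP, RJ, WO, KG]
Visit KY → queue [UF, YV, YG, LP, RJ, WO, KG]
Visit UF → queue [YV, YG, LP, RJ, WO, KG]
Visit YV → queue [YG, LP, RJ, WO, KG]
Visit YG → queue [LP, RJ, WO, KG]
Visit LP → queue [RJ, WO, KG]
Visit RJ → queue [WO, KG]
Visit WO → queue [KG]
Visit KG → queue []

YW CB QU WK IV PB SG UW BN KY UF YV YG LP RJ WO KG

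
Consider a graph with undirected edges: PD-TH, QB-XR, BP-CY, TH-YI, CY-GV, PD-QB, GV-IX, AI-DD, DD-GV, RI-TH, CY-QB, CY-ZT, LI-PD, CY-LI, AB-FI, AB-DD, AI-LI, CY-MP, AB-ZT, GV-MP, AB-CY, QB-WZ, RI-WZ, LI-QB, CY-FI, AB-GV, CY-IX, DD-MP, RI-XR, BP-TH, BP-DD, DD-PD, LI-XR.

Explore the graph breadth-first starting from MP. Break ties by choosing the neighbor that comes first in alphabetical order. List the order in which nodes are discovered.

Visit MP; enqueue CY, DD, GV → queue [CY, DD, GV]
Visit CY; enqueue AB, BP, FI, IX, LI, QB, ZT → queue [DD, GV, AB, BP, FI, IX, LI, QB, ZT]
Visit DD; enqueue AI, PD → queue [GV, AB, BP, FI, IX, LI, QB, ZT, AI, PD]
Visit GV → queue [AB, BP, FI, IX, LI, QB, ZT, AI, PD]
Visit AB → queue [BP, FI, IX, LI, QB, ZT, AI, PD]
Visit BP; enqueue TH → queue [FI, IX, LI, QB, ZT, AI, PD, TH]
Visit FI → queue [IX, LI, QB, ZT, AI, PD, TH]
Visit IX → queue [LI, QB, ZT, AI, PD, TH]
Visit LI; enqueue XR → queue [QB, ZT, AI, PD, TH, XR]
Visit QB; enqueue WZ → queue [ZT, AI, PD, TH, XR, WZ]
Visit ZT → queue [AI, PD, TH, XR, WZ]
Visit AI → queue [PD, TH, XR, WZ]
Visit PD → queue [TH, XR, WZ]
Visit TH; enqueue RI, YI → queue [XR, WZ, RI, YI]
Visit XR → queue [WZ, RI, YI]
Visit WZ → queue [RI, YI]
Visit RI → queue [YI]
Visit YI → queue []

MP, CY, DD, GV, AB, BP, FI, IX, LI, QB, ZT, AI, PD, TH, XR, WZ, RI, YI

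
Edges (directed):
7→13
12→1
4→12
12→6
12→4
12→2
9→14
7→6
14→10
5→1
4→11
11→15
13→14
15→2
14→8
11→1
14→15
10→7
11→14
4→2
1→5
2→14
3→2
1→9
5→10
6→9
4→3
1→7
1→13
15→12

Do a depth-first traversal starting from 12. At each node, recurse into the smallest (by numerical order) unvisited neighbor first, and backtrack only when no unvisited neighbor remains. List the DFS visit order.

12 -> 1 -> 5 -> 10 -> 7 -> 6 -> 9 -> 14 -> 8 -> 15 -> 2 -> 13 -> 4 -> 3 -> 11

Visit 12
12 → 1
1 → 5
5 → 10
10 → 7
7 → 6
6 → 9
9 → 14
14 → 8
14 → 15
15 → 2
7 → 13
12 → 4
4 → 3
4 → 11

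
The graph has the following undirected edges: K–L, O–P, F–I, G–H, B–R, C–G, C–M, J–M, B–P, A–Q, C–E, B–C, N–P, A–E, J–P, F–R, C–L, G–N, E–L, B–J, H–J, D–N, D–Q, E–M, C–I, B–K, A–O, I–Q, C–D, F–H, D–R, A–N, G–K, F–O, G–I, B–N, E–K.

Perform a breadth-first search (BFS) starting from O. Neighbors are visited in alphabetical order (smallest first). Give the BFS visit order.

O, A, F, P, E, N, Q, H, I, R, B, J, C, K, L, M, D, G

Visit O; enqueue A, F, P → queue [A, F, P]
Visit A; enqueue E, N, Q → queue [F, P, E, N, Q]
Visit F; enqueue H, I, R → queue [P, E, N, Q, H, I, R]
Visit P; enqueue B, J → queue [E, N, Q, H, I, R, B, J]
Visit E; enqueue C, K, L, M → queue [N, Q, H, I, R, B, J, C, K, L, M]
Visit N; enqueue D, G → queue [Q, H, I, R, B, J, C, K, L, M, D, G]
Visit Q → queue [H, I, R, B, J, C, K, L, M, D, G]
Visit H → queue [I, R, B, J, C, K, L, M, D, G]
Visit I → queue [R, B, J, C, K, L, M, D, G]
Visit R → queue [B, J, C, K, L, M, D, G]
Visit B → queue [J, C, K, L, M, D, G]
Visit J → queue [C, K, L, M, D, G]
Visit C → queue [K, L, M, D, G]
Visit K → queue [L, M, D, G]
Visit L → queue [M, D, G]
Visit M → queue [D, G]
Visit D → queue [G]
Visit G → queue []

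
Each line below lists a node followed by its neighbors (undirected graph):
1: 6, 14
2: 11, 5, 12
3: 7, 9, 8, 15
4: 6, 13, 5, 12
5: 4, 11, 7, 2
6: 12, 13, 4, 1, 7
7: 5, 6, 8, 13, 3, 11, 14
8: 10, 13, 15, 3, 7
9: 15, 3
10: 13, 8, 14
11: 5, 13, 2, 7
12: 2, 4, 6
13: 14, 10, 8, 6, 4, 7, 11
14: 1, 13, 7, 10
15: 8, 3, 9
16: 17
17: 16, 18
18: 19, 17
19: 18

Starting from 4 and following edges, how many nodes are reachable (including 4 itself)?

BFS from 4 visits: 4, 5, 6, 12, 13, 2, 7, 11, 1, 8, 10, 14, 3, 15, 9
Reachable nodes: 15 of 19 total.

15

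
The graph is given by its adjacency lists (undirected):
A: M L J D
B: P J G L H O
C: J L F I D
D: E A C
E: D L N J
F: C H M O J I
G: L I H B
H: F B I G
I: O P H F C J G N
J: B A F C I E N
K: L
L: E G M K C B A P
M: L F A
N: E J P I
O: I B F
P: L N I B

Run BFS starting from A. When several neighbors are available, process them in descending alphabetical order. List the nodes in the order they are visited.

Visit A; enqueue M, L, J, D → queue [M, L, J, D]
Visit M; enqueue F → queue [L, J, D, F]
Visit L; enqueue P, K, G, E, C, B → queue [J, D, F, P, K, G, E, C, B]
Visit J; enqueue N, I → queue [D, F, P, K, G, E, C, B, N, I]
Visit D → queue [F, P, K, G, E, C, B, N, I]
Visit F; enqueue O, H → queue [P, K, G, E, C, B, N, I, O, H]
Visit P → queue [K, G, E, C, B, N, I, O, H]
Visit K → queue [G, E, C, B, N, I, O, H]
Visit G → queue [E, C, B, N, I, O, H]
Visit E → queue [C, B, N, I, O, H]
Visit C → queue [B, N, I, O, H]
Visit B → queue [N, I, O, H]
Visit N → queue [I, O, H]
Visit I → queue [O, H]
Visit O → queue [H]
Visit H → queue []

A, M, L, J, D, F, P, K, G, E, C, B, N, I, O, H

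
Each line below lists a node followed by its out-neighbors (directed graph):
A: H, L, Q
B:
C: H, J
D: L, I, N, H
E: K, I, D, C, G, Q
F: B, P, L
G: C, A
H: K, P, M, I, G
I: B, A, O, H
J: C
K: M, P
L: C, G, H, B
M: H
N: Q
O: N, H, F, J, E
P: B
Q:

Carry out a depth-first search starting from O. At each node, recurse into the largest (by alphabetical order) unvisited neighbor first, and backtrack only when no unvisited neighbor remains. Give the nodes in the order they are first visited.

Visit O
O → N
N → Q
O → J
J → C
C → H
H → P
P → B
H → M
H → K
H → I
I → A
A → L
L → G
O → F
O → E
E → D

O -> N -> Q -> J -> C -> H -> P -> B -> M -> K -> I -> A -> L -> G -> F -> E -> D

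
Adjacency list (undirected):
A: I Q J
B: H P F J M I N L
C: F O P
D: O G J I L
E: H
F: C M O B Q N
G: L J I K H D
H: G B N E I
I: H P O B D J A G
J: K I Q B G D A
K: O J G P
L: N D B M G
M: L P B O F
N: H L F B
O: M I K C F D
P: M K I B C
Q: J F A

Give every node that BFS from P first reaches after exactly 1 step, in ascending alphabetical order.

B, C, I, K, M

Level 0: P
Level 1: B, C, I, K, M
Level 2: A, D, F, G, H, J, L, N, O
Level 3: E, Q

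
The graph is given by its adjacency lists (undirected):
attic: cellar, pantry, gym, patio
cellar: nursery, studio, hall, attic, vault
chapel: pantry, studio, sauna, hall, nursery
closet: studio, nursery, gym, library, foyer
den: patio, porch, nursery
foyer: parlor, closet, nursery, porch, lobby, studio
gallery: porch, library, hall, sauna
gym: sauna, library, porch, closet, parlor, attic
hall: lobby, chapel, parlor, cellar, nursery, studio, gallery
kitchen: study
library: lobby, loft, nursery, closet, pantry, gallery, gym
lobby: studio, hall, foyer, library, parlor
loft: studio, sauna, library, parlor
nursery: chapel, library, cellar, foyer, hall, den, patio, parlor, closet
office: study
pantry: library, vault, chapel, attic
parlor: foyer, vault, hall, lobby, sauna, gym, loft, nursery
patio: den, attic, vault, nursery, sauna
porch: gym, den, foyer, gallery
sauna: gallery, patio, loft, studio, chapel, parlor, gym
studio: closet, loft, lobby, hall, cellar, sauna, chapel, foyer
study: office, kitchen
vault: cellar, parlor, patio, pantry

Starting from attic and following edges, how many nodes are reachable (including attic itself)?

20

BFS from attic visits: attic, cellar, pantry, gym, patio, nursery, studio, hall, vault, library, chapel, sauna, porch, closet, parlor, den, foyer, loft, lobby, gallery
Reachable nodes: 20 of 23 total.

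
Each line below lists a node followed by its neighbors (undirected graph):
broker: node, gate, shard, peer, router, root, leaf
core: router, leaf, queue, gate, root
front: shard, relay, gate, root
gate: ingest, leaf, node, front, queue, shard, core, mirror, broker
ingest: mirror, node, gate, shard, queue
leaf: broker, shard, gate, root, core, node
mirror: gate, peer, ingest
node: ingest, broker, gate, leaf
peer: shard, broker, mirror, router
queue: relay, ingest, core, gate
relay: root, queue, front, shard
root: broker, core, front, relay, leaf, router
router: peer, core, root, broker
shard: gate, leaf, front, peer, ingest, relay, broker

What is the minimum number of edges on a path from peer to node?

2

Level 0: peer
Level 1: broker, mirror, router, shard
Level 2: core, front, gate, ingest, leaf, node, relay, root
Level 3: queue
node first appears at level 2.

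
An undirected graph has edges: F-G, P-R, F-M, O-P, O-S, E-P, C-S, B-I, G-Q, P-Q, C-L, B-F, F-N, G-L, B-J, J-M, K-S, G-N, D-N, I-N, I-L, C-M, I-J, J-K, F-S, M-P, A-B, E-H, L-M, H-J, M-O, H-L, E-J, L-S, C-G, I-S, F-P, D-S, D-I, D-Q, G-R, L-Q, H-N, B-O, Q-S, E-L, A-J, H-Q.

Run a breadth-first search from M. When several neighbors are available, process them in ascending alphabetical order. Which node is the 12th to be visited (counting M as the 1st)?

Visit M; enqueue C, F, J, L, O, P → queue [C, F, J, L, O, P]
Visit C; enqueue G, S → queue [F, J, L, O, P, G, S]
Visit F; enqueue B, N → queue [J, L, O, P, G, S, B, N]
Visit J; enqueue A, E, H, I, K → queue [L, O, P, G, S, B, N, A, E, H, I, K]
Visit L; enqueue Q → queue [O, P, G, S, B, N, A, E, H, I, K, Q]
Visit O → queue [P, G, S, B, N, A, E, H, I, K, Q]
Visit P; enqueue R → queue [G, S, B, N, A, E, H, I, K, Q, R]
Visit G → queue [S, B, N, A, E, H, I, K, Q, R]
Visit S; enqueue D → queue [B, N, A, E, H, I, K, Q, R, D]
Visit B → queue [N, A, E, H, I, K, Q, R, D]
Visit N → queue [A, E, H, I, K, Q, R, D]
Visit A → queue [E, H, I, K, Q, R, D]
Visit E → queue [H, I, K, Q, R, D]
Visit H → queue [I, K, Q, R, D]
Visit I → queue [K, Q, R, D]
Visit K → queue [Q, R, D]
Visit Q → queue [R, D]
Visit R → queue [D]
Visit D → queue []

Visit order: M, C, F, J, L, O, P, G, S, B, N, A, E, H, I, K, Q, R, D

A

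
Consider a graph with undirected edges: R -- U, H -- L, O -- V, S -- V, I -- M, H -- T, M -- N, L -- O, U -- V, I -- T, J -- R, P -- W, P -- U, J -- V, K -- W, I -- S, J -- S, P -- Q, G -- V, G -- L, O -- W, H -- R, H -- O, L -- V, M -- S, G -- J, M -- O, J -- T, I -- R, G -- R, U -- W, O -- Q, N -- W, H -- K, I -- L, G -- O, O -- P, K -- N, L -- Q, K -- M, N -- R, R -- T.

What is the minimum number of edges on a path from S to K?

Level 0: S
Level 1: I, J, M, V
Level 2: G, K, L, N, O, R, T, U
Level 3: H, P, Q, W
K first appears at level 2.

2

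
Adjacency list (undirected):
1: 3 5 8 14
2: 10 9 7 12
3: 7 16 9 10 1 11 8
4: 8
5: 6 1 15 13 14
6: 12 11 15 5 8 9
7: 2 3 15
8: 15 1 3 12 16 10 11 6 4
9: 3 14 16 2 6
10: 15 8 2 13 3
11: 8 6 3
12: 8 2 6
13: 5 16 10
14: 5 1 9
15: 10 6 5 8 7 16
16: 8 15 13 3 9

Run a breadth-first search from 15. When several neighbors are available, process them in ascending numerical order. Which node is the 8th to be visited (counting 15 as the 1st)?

Visit 15; enqueue 5, 6, 7, 8, 10, 16 → queue [5, 6, 7, 8, 10, 16]
Visit 5; enqueue 1, 13, 14 → queue [6, 7, 8, 10, 16, 1, 13, 14]
Visit 6; enqueue 9, 11, 12 → queue [7, 8, 10, 16, 1, 13, 14, 9, 11, 12]
Visit 7; enqueue 2, 3 → queue [8, 10, 16, 1, 13, 14, 9, 11, 12, 2, 3]
Visit 8; enqueue 4 → queue [10, 16, 1, 13, 14, 9, 11, 12, 2, 3, 4]
Visit 10 → queue [16, 1, 13, 14, 9, 11, 12, 2, 3, 4]
Visit 16 → queue [1, 13, 14, 9, 11, 12, 2, 3, 4]
Visit 1 → queue [13, 14, 9, 11, 12, 2, 3, 4]
Visit 13 → queue [14, 9, 11, 12, 2, 3, 4]
Visit 14 → queue [9, 11, 12, 2, 3, 4]
Visit 9 → queue [11, 12, 2, 3, 4]
Visit 11 → queue [12, 2, 3, 4]
Visit 12 → queue [2, 3, 4]
Visit 2 → queue [3, 4]
Visit 3 → queue [4]
Visit 4 → queue []

Visit order: 15, 5, 6, 7, 8, 10, 16, 1, 13, 14, 9, 11, 12, 2, 3, 4

1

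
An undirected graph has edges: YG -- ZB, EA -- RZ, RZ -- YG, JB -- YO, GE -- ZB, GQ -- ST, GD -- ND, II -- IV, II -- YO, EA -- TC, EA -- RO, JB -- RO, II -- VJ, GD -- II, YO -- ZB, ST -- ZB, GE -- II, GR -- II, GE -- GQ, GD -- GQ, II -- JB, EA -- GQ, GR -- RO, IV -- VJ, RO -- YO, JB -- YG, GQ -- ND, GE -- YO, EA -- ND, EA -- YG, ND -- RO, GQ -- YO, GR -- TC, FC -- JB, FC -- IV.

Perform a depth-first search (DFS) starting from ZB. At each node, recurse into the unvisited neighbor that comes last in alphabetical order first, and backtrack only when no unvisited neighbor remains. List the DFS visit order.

Visit ZB
ZB → YO
YO → RO
RO → ND
ND → GQ
GQ → ST
GQ → GE
GE → II
II → VJ
VJ → IV
IV → FC
FC → JB
JB → YG
YG → RZ
RZ → EA
EA → TC
TC → GR
II → GD

ZB → YO → RO → ND → GQ → ST → GE → II → VJ → IV → FC → JB → YG → RZ → EA → TC → GR → GD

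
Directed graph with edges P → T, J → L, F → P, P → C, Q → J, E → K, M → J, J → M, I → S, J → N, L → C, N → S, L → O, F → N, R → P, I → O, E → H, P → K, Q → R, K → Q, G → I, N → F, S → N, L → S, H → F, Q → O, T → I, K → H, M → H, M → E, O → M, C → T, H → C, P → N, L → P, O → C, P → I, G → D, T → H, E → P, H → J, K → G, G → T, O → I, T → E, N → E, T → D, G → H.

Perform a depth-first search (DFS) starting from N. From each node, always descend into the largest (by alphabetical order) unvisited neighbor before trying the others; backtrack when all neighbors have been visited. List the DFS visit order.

N → S → F → P → T → I → O → M → J → L → C → H → E → K → Q → R → G → D

Visit N
N → S
N → F
F → P
P → T
T → I
I → O
O → M
M → J
J → L
L → C
M → H
M → E
E → K
K → Q
Q → R
K → G
G → D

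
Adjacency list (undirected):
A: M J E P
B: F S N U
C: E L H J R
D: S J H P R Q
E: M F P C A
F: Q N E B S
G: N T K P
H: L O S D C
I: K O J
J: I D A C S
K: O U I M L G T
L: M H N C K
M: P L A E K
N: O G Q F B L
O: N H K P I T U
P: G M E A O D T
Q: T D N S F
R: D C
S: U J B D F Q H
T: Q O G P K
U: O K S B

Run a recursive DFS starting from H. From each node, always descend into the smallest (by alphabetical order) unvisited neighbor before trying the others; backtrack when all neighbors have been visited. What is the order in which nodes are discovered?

H, C, E, A, J, D, P, G, K, I, O, N, B, F, Q, S, U, T, L, M, R

Visit H
H → C
C → E
E → A
A → J
J → D
D → P
P → G
G → K
K → I
I → O
O → N
N → B
B → F
F → Q
Q → S
S → U
Q → T
N → L
L → M
D → R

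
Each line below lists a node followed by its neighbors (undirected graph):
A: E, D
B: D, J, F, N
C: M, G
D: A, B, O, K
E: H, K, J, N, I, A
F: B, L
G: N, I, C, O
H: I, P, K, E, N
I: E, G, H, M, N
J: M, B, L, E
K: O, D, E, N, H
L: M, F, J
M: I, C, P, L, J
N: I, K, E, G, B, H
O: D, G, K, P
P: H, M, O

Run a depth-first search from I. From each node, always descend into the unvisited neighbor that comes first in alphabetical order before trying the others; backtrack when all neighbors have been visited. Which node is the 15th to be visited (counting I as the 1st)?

O

Visit I
I → E
E → A
A → D
D → B
B → F
F → L
L → J
J → M
M → C
C → G
G → N
N → H
H → K
K → O
O → P

Visit order: I, E, A, D, B, F, L, J, M, C, G, N, H, K, O, P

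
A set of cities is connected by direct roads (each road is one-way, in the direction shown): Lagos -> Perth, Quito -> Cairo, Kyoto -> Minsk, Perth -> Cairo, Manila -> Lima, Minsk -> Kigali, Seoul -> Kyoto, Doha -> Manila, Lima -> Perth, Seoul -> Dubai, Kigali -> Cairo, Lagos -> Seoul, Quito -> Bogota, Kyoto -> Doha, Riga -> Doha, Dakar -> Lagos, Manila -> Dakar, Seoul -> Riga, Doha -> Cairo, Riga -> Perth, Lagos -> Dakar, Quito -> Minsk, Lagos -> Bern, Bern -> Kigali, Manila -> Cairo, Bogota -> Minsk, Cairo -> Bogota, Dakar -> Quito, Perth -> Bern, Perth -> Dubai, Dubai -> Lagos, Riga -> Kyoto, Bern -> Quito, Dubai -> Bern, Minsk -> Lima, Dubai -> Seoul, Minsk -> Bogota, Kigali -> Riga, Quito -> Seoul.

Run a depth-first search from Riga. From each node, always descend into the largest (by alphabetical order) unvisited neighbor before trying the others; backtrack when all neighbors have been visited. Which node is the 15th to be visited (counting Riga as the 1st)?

Lagos

Visit Riga
Riga → Perth
Perth → Dubai
Dubai → Seoul
Seoul → Kyoto
Kyoto → Minsk
Minsk → Lima
Minsk → Kigali
Kigali → Cairo
Cairo → Bogota
Kyoto → Doha
Doha → Manila
Manila → Dakar
Dakar → Quito
Dakar → Lagos
Lagos → Bern

Visit order: Riga, Perth, Dubai, Seoul, Kyoto, Minsk, Lima, Kigali, Cairo, Bogota, Doha, Manila, Dakar, Quito, Lagos, Bern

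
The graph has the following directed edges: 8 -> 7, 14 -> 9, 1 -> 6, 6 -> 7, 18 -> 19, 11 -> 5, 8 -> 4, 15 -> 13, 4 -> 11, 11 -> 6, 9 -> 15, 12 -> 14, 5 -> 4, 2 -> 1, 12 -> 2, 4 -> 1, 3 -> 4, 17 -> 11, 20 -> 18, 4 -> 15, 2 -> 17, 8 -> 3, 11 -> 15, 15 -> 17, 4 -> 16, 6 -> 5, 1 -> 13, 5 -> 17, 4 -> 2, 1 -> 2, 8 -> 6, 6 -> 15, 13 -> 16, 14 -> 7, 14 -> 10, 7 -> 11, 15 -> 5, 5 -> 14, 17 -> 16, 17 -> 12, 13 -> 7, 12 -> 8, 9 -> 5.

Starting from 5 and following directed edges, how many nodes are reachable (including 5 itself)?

BFS from 5 visits: 5, 4, 14, 17, 1, 2, 11, 15, 16, 7, 9, 10, 12, 6, 13, 8, 3
Reachable nodes: 17 of 20 total.

17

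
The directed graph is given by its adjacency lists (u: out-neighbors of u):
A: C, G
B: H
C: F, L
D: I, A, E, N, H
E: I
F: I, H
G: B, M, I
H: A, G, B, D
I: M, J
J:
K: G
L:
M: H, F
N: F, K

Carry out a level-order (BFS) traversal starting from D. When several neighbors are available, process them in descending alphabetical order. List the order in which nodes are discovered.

Visit D; enqueue N, I, H, E, A → queue [N, I, H, E, A]
Visit N; enqueue K, F → queue [I, H, E, A, K, F]
Visit I; enqueue M, J → queue [H, E, A, K, F, M, J]
Visit H; enqueue G, B → queue [E, A, K, F, M, J, G, B]
Visit E → queue [A, K, F, M, J, G, B]
Visit A; enqueue C → queue [K, F, M, J, G, B, C]
Visit K → queue [F, M, J, G, B, C]
Visit F → queue [M, J, G, B, C]
Visit M → queue [J, G, B, C]
Visit J → queue [G, B, C]
Visit G → queue [B, C]
Visit B → queue [C]
Visit C; enqueue L → queue [L]
Visit L → queue []

D, N, I, H, E, A, K, F, M, J, G, B, C, L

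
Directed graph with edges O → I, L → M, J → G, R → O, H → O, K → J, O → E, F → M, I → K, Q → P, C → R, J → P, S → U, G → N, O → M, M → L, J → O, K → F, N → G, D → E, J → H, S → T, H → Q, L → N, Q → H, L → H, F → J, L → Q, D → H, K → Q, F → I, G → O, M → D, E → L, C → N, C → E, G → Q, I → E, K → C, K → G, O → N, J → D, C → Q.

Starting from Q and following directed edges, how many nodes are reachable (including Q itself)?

BFS from Q visits: Q, P, H, O, N, M, I, E, G, L, D, K, J, F, C, R
Reachable nodes: 16 of 19 total.

16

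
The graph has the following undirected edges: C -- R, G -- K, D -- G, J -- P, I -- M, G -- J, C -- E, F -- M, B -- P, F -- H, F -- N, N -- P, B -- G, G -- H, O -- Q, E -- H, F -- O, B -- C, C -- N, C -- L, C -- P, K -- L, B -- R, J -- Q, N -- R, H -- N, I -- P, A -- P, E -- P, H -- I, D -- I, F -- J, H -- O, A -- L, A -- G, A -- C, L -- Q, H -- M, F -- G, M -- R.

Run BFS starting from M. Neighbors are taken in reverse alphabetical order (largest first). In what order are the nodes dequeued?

M, R, I, H, F, N, C, B, P, D, O, G, E, J, L, A, Q, K

Visit M; enqueue R, I, H, F → queue [R, I, H, F]
Visit R; enqueue N, C, B → queue [I, H, F, N, C, B]
Visit I; enqueue P, D → queue [H, F, N, C, B, P, D]
Visit H; enqueue O, G, E → queue [F, N, C, B, P, D, O, G, E]
Visit F; enqueue J → queue [N, C, B, P, D, O, G, E, J]
Visit N → queue [C, B, P, D, O, G, E, J]
Visit C; enqueue L, A → queue [B, P, D, O, G, E, J, L, A]
Visit B → queue [P, D, O, G, E, J, L, A]
Visit P → queue [D, O, G, E, J, L, A]
Visit D → queue [O, G, E, J, L, A]
Visit O; enqueue Q → queue [G, E, J, L, A, Q]
Visit G; enqueue K → queue [E, J, L, A, Q, K]
Visit E → queue [J, L, A, Q, K]
Visit J → queue [L, A, Q, K]
Visit L → queue [A, Q, K]
Visit A → queue [Q, K]
Visit Q → queue [K]
Visit K → queue []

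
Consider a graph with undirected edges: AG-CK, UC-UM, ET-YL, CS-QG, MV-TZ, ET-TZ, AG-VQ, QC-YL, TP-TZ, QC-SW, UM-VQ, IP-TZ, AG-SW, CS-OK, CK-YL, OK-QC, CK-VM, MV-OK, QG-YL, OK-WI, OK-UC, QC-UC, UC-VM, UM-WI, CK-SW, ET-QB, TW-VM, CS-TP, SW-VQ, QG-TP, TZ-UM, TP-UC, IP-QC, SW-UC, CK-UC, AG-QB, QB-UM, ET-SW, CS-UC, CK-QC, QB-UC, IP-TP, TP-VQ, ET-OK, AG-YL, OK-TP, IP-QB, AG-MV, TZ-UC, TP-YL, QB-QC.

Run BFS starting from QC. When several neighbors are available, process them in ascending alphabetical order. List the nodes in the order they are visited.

QC -> CK -> IP -> OK -> QB -> SW -> UC -> YL -> AG -> VM -> TP -> TZ -> CS -> ET -> MV -> WI -> UM -> VQ -> QG -> TW

Visit QC; enqueue CK, IP, OK, QB, SW, UC, YL → queue [CK, IP, OK, QB, SW, UC, YL]
Visit CK; enqueue AG, VM → queue [IP, OK, QB, SW, UC, YL, AG, VM]
Visit IP; enqueue TP, TZ → queue [OK, QB, SW, UC, YL, AG, VM, TP, TZ]
Visit OK; enqueue CS, ET, MV, WI → queue [QB, SW, UC, YL, AG, VM, TP, TZ, CS, ET, MV, WI]
Visit QB; enqueue UM → queue [SW, UC, YL, AG, VM, TP, TZ, CS, ET, MV, WI, UM]
Visit SW; enqueue VQ → queue [UC, YL, AG, VM, TP, TZ, CS, ET, MV, WI, UM, VQ]
Visit UC → queue [YL, AG, VM, TP, TZ, CS, ET, MV, WI, UM, VQ]
Visit YL; enqueue QG → queue [AG, VM, TP, TZ, CS, ET, MV, WI, UM, VQ, QG]
Visit AG → queue [VM, TP, TZ, CS, ET, MV, WI, UM, VQ, QG]
Visit VM; enqueue TW → queue [TP, TZ, CS, ET, MV, WI, UM, VQ, QG, TW]
Visit TP → queue [TZ, CS, ET, MV, WI, UM, VQ, QG, TW]
Visit TZ → queue [CS, ET, MV, WI, UM, VQ, QG, TW]
Visit CS → queue [ET, MV, WI, UM, VQ, QG, TW]
Visit ET → queue [MV, WI, UM, VQ, QG, TW]
Visit MV → queue [WI, UM, VQ, QG, TW]
Visit WI → queue [UM, VQ, QG, TW]
Visit UM → queue [VQ, QG, TW]
Visit VQ → queue [QG, TW]
Visit QG → queue [TW]
Visit TW → queue []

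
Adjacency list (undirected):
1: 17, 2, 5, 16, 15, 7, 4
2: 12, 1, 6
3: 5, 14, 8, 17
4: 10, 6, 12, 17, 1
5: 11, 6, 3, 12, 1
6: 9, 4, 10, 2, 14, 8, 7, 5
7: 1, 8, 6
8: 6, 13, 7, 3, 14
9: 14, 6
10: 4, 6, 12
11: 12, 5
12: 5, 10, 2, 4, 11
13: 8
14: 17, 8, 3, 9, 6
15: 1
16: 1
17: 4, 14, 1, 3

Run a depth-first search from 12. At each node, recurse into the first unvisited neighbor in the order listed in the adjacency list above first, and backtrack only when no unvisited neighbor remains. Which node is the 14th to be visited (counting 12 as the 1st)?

Visit 12
12 → 5
5 → 11
5 → 6
6 → 9
9 → 14
14 → 17
17 → 4
4 → 10
4 → 1
1 → 2
1 → 16
1 → 15
1 → 7
7 → 8
8 → 13
8 → 3

Visit order: 12, 5, 11, 6, 9, 14, 17, 4, 10, 1, 2, 16, 15, 7, 8, 13, 3

7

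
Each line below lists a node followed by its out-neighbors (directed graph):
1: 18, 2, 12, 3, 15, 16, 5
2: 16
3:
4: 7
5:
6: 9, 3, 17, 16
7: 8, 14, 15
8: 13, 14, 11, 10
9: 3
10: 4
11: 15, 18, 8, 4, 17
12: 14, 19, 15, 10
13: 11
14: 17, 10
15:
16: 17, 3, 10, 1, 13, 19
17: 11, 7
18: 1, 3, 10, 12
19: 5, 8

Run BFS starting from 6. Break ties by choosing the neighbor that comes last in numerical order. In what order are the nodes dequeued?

6, 17, 16, 9, 3, 11, 7, 19, 13, 10, 1, 18, 15, 8, 4, 14, 5, 12, 2

Visit 6; enqueue 17, 16, 9, 3 → queue [17, 16, 9, 3]
Visit 17; enqueue 11, 7 → queue [16, 9, 3, 11, 7]
Visit 16; enqueue 19, 13, 10, 1 → queue [9, 3, 11, 7, 19, 13, 10, 1]
Visit 9 → queue [3, 11, 7, 19, 13, 10, 1]
Visit 3 → queue [11, 7, 19, 13, 10, 1]
Visit 11; enqueue 18, 15, 8, 4 → queue [7, 19, 13, 10, 1, 18, 15, 8, 4]
Visit 7; enqueue 14 → queue [19, 13, 10, 1, 18, 15, 8, 4, 14]
Visit 19; enqueue 5 → queue [13, 10, 1, 18, 15, 8, 4, 14, 5]
Visit 13 → queue [10, 1, 18, 15, 8, 4, 14, 5]
Visit 10 → queue [1, 18, 15, 8, 4, 14, 5]
Visit 1; enqueue 12, 2 → queue [18, 15, 8, 4, 14, 5, 12, 2]
Visit 18 → queue [15, 8, 4, 14, 5, 12, 2]
Visit 15 → queue [8, 4, 14, 5, 12, 2]
Visit 8 → queue [4, 14, 5, 12, 2]
Visit 4 → queue [14, 5, 12, 2]
Visit 14 → queue [5, 12, 2]
Visit 5 → queue [12, 2]
Visit 12 → queue [2]
Visit 2 → queue []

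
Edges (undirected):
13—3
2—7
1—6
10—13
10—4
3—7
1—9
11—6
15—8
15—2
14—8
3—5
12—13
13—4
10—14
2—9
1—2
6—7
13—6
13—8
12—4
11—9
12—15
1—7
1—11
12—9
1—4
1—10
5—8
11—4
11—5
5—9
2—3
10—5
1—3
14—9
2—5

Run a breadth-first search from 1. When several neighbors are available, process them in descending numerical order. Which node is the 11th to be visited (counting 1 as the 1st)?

Visit 1; enqueue 11, 10, 9, 7, 6, 4, 3, 2 → queue [11, 10, 9, 7, 6, 4, 3, 2]
Visit 11; enqueue 5 → queue [10, 9, 7, 6, 4, 3, 2, 5]
Visit 10; enqueue 14, 13 → queue [9, 7, 6, 4, 3, 2, 5, 14, 13]
Visit 9; enqueue 12 → queue [7, 6, 4, 3, 2, 5, 14, 13, 12]
Visit 7 → queue [6, 4, 3, 2, 5, 14, 13, 12]
Visit 6 → queue [4, 3, 2, 5, 14, 13, 12]
Visit 4 → queue [3, 2, 5, 14, 13, 12]
Visit 3 → queue [2, 5, 14, 13, 12]
Visit 2; enqueue 15 → queue [5, 14, 13, 12, 15]
Visit 5; enqueue 8 → queue [14, 13, 12, 15, 8]
Visit 14 → queue [13, 12, 15, 8]
Visit 13 → queue [12, 15, 8]
Visit 12 → queue [15, 8]
Visit 15 → queue [8]
Visit 8 → queue []

Visit order: 1, 11, 10, 9, 7, 6, 4, 3, 2, 5, 14, 13, 12, 15, 8

14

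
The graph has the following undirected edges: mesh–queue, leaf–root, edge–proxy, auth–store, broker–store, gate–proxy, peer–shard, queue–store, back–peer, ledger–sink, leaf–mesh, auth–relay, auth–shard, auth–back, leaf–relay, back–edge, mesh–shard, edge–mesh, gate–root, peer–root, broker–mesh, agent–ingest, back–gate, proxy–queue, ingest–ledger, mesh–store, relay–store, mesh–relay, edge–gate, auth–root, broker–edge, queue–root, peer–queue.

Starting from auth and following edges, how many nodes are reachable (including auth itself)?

BFS from auth visits: auth, back, relay, root, shard, store, edge, gate, peer, leaf, mesh, queue, broker, proxy
Reachable nodes: 14 of 18 total.

14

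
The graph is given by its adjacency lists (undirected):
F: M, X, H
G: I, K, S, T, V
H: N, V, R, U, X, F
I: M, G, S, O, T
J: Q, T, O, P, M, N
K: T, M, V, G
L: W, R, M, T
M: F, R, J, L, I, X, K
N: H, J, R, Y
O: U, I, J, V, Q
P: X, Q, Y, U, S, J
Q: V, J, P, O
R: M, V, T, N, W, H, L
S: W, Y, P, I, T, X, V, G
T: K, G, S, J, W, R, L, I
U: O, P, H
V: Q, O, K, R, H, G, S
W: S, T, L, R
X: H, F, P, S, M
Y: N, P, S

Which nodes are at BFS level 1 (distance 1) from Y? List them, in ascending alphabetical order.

N, P, S

Level 0: Y
Level 1: N, P, S
Level 2: G, H, I, J, Q, R, T, U, V, W, X
Level 3: F, K, L, M, O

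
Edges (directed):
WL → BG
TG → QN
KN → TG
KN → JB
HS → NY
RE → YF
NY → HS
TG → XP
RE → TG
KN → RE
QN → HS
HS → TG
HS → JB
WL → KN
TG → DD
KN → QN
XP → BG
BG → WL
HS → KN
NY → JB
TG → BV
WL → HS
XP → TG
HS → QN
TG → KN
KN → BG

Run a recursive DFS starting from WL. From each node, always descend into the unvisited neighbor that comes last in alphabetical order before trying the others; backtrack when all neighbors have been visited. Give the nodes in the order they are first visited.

WL, KN, TG, XP, BG, QN, HS, NY, JB, DD, BV, RE, YF

Visit WL
WL → KN
KN → TG
TG → XP
XP → BG
TG → QN
QN → HS
HS → NY
NY → JB
TG → DD
TG → BV
KN → RE
RE → YF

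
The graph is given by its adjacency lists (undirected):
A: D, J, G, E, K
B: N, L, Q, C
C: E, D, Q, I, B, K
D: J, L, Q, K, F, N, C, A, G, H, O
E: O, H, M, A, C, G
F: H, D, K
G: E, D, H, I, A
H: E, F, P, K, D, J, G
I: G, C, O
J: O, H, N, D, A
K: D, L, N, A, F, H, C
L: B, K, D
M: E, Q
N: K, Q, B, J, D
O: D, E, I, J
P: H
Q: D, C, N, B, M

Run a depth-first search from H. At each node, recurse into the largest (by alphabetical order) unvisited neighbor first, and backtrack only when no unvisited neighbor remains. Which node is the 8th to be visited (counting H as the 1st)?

O

Visit H
H → P
H → K
K → N
N → Q
Q → M
M → E
E → O
O → J
J → D
D → L
L → B
B → C
C → I
I → G
G → A
D → F

Visit order: H, P, K, N, Q, M, E, O, J, D, L, B, C, I, G, A, F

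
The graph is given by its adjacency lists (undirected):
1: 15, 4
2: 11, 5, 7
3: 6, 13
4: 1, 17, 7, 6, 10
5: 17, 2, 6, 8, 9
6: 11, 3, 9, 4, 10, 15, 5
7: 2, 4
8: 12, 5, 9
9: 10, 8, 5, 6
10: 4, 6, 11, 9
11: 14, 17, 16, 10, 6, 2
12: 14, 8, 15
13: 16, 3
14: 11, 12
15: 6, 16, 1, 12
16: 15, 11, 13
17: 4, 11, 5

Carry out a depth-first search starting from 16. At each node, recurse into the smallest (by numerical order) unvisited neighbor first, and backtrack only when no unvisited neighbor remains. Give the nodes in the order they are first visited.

16 -> 11 -> 2 -> 5 -> 6 -> 3 -> 13 -> 4 -> 1 -> 15 -> 12 -> 8 -> 9 -> 10 -> 14 -> 7 -> 17

Visit 16
16 → 11
11 → 2
2 → 5
5 → 6
6 → 3
3 → 13
6 → 4
4 → 1
1 → 15
15 → 12
12 → 8
8 → 9
9 → 10
12 → 14
4 → 7
4 → 17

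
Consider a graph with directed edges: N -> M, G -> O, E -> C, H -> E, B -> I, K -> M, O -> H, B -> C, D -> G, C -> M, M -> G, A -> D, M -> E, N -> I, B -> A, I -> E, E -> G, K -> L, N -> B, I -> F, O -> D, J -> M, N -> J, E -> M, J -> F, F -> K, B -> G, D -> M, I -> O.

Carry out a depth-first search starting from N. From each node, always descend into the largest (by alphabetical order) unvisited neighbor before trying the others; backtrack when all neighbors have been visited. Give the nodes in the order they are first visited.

N M G O H E C D J F K L I B A

Visit N
N → M
M → G
G → O
O → H
H → E
E → C
O → D
N → J
J → F
F → K
K → L
N → I
N → B
B → A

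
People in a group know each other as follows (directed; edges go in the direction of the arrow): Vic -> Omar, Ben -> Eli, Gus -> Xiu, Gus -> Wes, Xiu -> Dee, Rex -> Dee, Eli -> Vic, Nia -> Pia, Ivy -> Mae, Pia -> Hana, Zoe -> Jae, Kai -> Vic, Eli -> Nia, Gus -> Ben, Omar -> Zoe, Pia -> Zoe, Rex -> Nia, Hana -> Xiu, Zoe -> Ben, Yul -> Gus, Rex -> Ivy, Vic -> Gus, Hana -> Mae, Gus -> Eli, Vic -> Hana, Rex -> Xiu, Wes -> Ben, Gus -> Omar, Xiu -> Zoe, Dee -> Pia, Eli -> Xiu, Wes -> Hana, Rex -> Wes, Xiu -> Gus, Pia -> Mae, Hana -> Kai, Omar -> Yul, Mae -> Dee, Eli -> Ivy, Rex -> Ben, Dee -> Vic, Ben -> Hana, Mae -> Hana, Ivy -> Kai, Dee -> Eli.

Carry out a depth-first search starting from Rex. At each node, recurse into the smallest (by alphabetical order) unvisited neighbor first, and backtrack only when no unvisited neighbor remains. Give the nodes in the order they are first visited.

Rex Ben Eli Ivy Kai Vic Gus Omar Yul Zoe Jae Wes Hana Mae Dee Pia Xiu Nia

Visit Rex
Rex → Ben
Ben → Eli
Eli → Ivy
Ivy → Kai
Kai → Vic
Vic → Gus
Gus → Omar
Omar → Yul
Omar → Zoe
Zoe → Jae
Gus → Wes
Wes → Hana
Hana → Mae
Mae → Dee
Dee → Pia
Hana → Xiu
Eli → Nia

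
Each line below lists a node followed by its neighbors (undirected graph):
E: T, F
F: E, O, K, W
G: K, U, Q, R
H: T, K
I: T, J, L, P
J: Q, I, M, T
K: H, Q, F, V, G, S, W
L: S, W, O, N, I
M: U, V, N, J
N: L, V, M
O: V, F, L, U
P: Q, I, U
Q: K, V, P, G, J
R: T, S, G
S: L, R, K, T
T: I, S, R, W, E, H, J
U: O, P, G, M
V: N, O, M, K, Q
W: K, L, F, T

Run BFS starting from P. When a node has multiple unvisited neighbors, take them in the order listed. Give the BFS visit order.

P Q I U K V G J T L O M H F S W N R E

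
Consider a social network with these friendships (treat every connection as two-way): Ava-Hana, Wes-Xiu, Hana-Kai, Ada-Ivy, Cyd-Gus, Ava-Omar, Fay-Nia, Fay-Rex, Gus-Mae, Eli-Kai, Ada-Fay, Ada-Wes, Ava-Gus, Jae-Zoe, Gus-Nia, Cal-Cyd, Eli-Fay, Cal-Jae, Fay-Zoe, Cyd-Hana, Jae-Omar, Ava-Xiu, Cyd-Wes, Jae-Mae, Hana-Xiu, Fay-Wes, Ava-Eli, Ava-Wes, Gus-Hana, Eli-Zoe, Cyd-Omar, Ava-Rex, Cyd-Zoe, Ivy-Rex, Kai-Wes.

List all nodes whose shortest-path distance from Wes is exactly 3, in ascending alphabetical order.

Level 0: Wes
Level 1: Ada, Ava, Cyd, Fay, Kai, Xiu
Level 2: Cal, Eli, Gus, Hana, Ivy, Nia, Omar, Rex, Zoe
Level 3: Jae, Mae

Jae, Mae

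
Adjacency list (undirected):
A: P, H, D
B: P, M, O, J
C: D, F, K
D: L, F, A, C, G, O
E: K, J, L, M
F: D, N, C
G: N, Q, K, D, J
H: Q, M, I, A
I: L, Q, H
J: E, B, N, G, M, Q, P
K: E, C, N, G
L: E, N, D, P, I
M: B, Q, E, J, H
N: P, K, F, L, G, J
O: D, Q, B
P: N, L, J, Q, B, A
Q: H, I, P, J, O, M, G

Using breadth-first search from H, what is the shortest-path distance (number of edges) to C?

3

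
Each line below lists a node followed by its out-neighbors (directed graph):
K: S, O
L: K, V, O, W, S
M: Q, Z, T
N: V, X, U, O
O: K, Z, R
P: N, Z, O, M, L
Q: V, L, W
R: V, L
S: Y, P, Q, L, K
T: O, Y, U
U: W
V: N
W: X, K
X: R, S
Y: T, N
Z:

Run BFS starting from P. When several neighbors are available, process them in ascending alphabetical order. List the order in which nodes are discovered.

P, L, M, N, O, Z, K, S, V, W, Q, T, U, X, R, Y

Visit P; enqueue L, M, N, O, Z → queue [L, M, N, O, Z]
Visit L; enqueue K, S, V, W → queue [M, N, O, Z, K, S, V, W]
Visit M; enqueue Q, T → queue [N, O, Z, K, S, V, W, Q, T]
Visit N; enqueue U, X → queue [O, Z, K, S, V, W, Q, T, U, X]
Visit O; enqueue R → queue [Z, K, S, V, W, Q, T, U, X, R]
Visit Z → queue [K, S, V, W, Q, T, U, X, R]
Visit K → queue [S, V, W, Q, T, U, X, R]
Visit S; enqueue Y → queue [V, W, Q, T, U, X, R, Y]
Visit V → queue [W, Q, T, U, X, R, Y]
Visit W → queue [Q, T, U, X, R, Y]
Visit Q → queue [T, U, X, R, Y]
Visit T → queue [U, X, R, Y]
Visit U → queue [X, R, Y]
Visit X → queue [R, Y]
Visit R → queue [Y]
Visit Y → queue []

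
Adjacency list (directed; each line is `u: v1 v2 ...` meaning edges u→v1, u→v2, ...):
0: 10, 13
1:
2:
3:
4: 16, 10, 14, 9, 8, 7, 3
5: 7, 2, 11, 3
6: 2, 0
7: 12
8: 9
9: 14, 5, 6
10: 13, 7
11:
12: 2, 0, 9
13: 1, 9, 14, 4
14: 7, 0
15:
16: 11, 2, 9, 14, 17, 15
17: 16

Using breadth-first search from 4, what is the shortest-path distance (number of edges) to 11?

Level 0: 4
Level 1: 3, 7, 8, 9, 10, 14, 16
Level 2: 0, 2, 5, 6, 11, 12, 13, 15, 17
Level 3: 1
11 first appears at level 2.

2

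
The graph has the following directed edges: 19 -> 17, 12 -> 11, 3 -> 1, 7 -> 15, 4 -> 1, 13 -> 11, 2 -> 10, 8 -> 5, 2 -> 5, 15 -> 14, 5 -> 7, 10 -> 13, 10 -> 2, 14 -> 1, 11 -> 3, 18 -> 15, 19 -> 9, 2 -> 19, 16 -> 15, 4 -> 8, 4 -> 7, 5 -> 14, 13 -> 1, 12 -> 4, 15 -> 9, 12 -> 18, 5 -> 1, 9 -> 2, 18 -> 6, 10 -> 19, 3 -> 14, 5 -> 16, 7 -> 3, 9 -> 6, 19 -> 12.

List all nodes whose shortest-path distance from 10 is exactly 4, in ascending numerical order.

Level 0: 10
Level 1: 2, 13, 19
Level 2: 1, 5, 9, 11, 12, 17
Level 3: 3, 4, 6, 7, 14, 16, 18
Level 4: 8, 15

8, 15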